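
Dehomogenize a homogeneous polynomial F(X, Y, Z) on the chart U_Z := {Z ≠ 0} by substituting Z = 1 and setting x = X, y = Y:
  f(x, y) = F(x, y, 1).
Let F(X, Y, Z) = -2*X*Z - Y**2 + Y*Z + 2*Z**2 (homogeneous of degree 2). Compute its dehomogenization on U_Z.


f(x, y) = -2*x - y**2 + y + 2

On U_Z we set Z = 1. Each monomial c·X^i·Y^j·Z^k in F becomes c·x^i·y^j·1^k = c·x^i·y^j.
Substituting Z = 1: F(X, Y, 1) = -2*x - y**2 + y + 2.
Note: deg(f) ≤ deg(F) = 2; strict inequality happens when F is divisible by Z (lost terms).


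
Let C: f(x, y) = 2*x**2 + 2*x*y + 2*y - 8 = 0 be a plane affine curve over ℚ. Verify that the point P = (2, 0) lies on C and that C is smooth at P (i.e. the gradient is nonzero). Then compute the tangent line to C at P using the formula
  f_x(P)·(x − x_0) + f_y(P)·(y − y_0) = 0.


Tangent line at P: 8*x + 6*y - 16 = 0.

Step 1: f(2, 0) = 0, so P lies on C.
Step 2: partial derivatives
  f_x(x, y) = 4*x + 2*y, f_y(x, y) = 2*x + 2.
  f_x(P) = 8, f_y(P) = 6 (gradient nonzero, so P is smooth).
Step 3: tangent line at P: 8·(x − 2) + 6·(y − 0) = 0.
Expanding: 8*x + 6*y - 16 = 0.


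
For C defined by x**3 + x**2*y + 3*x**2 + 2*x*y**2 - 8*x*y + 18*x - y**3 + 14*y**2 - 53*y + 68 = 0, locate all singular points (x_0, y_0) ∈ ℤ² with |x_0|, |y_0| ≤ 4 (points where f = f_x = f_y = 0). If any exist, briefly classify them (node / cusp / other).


Singular points: {(-2, 3)}; classification: cusp.

Compute partial derivatives:
  f_x = 3*x**2 + 2*x*y + 6*x + 2*y**2 - 8*y + 18.
  f_y = x**2 + 4*x*y - 8*x - 3*y**2 + 28*y - 53.
Scan x_0 ∈ {−4, ..., 4}. For each x_0, f_y(x_0, y) is a polynomial in y; find its integer roots y ∈ {−4, ..., 4}, then test f_x and f at those candidates.
  x = -4: f_y(-4, y) = -3*y**2 + 12*y - 5; no integer root y with |y| ≤ 4.
  x = -3: f_y(-3, y) = -3*y**2 + 16*y - 20; vanishes at y ∈ {2}. (-3, 2): f_x = 7 ≠ 0.
  x = -2: f_y(-2, y) = -3*y**2 + 20*y - 33; vanishes at y ∈ {3}. (-2, 3): f_x = 0, f = 0 — SINGULAR.
  x = -1: f_y(-1, y) = -3*y**2 + 24*y - 44; no integer root y with |y| ≤ 4.
  x = 0: f_y(0, y) = -3*y**2 + 28*y - 53; no integer root y with |y| ≤ 4.
  x = 1: f_y(1, y) = -3*y**2 + 32*y - 60; no integer root y with |y| ≤ 4.
  x = 2: f_y(2, y) = -3*y**2 + 36*y - 65; no integer root y with |y| ≤ 4.
  x = 3: f_y(3, y) = -3*y**2 + 40*y - 68; vanishes at y ∈ {2}. (3, 2): f_x = 67 ≠ 0.
  x = 4: f_y(4, y) = -3*y**2 + 44*y - 69; no integer root y with |y| ≤ 4.
Only singular point on the grid: (-2, 3).
Classify: substitute x = -2 + u, y = 3 + v and expand: f = u**3 + u**2*v + 2*u*v**2 - v**3 + v**2.
No constant or linear terms (consistent with a singular point). Quadratic part: v**2. Cubic part: u**3 + u**2*v + 2*u*v**2 - v**3.
The quadratic part v**2 is a perfect square, so there is a single (double) tangent line v = 0, i.e. y = 3. Restricting the cubic part to that line (v = 0) leaves u**3 ≠ 0, so f is not divisible by v and the branch is v² ≈ -u**3 to lowest order — this is a cusp.
Classification: cusp.


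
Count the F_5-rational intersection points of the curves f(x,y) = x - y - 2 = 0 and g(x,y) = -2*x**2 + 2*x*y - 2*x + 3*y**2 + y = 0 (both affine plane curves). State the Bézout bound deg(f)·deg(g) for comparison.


Common zeros: {(0, 3), (4, 2)}; count = 2; Bézout bound = 2.

deg(f) = 1, deg(g) = 2, so Bézout bound = 2.
Scan x ∈ F_5. For each x, list the y ∈ F_5 with f(x, y) ≡ 0 and those with g(x, y) ≡ 0 (mod 5); the common zeros in that column are the intersection.
  x = 0: f ≡ 0 at y ∈ {3}; g ≡ 0 at y ∈ {0, 3}; common: {3}.
  x = 1: f ≡ 0 at y ∈ {4}; g ≡ 0 at y ∈ ∅; common: ∅.
  x = 2: f ≡ 0 at y ∈ {0}; g ≡ 0 at y ∈ {2, 3}; common: ∅.
  x = 3: f ≡ 0 at y ∈ {1}; g ≡ 0 at y ∈ ∅; common: ∅.
  x = 4: f ≡ 0 at y ∈ {2}; g ≡ 0 at y ∈ {0, 2}; common: {2}.
Collecting: common zeros = {(0, 3), (4, 2)}, so the count is 2.
Comparison with the Bézout bound: 2 ≤ 2 = deg(f)·deg(g), as expected for curves with no common component (the bound is attained).


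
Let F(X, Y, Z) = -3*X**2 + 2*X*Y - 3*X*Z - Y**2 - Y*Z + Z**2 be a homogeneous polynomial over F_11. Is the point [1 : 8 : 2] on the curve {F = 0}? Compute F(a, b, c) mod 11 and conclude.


F(1,8,2) ≡ 8 (mod 11); P is NOT on the curve.

Evaluate F(1, 8, 2) term-by-term (mod 11).
  -3*X**2 ↦ -3·1·1·1 = -3
  2*X*Y ↦ 2·1·8·1 = 16
  -3*X*Z ↦ -3·1·1·2 = -6
  -Y**2 ↦ -1·1·64·1 = -64
  -Y*Z ↦ -1·1·8·2 = -16
  Z**2 ↦ 1·1·1·4 = 4
Sum: F(1, 8, 2) = (-3) + (16) + (-6) + (-64) + (-16) + (4) = -69.
Reducing mod 11: -69 ≡ 8 (mod 11).
Since F(a, b, c) ≡ 8 ≠ 0 (mod 11), P does NOT lie on the curve.


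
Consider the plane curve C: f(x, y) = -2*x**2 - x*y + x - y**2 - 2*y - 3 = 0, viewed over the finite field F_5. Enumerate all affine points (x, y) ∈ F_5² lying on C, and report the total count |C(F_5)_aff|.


Affine F_5-points: {(2, 3)}; count = 1.

For each of the 25 pairs (x, y) ∈ F_5², evaluate f(x, y) mod 5. Record the zeros.
  x = 0: [0↦2, 1↦4, 2↦4, 3↦2, 4↦3]  zeros at y ∈ ∅
  x = 1: [0↦1, 1↦2, 2↦1, 3↦3, 4↦3]  zeros at y ∈ ∅
  x = 2: [0↦1, 1↦1, 2↦4, 3↦0, 4↦4]  zeros at y ∈ {3}
  x = 3: [0↦2, 1↦1, 2↦3, 3↦3, 4↦1]  zeros at y ∈ ∅
  x = 4: [0↦4, 1↦2, 2↦3, 3↦2, 4↦4]  zeros at y ∈ ∅
Collecting zeros: affine points = {(2, 3)}.
Total count |C(F_5)_aff| = 1.


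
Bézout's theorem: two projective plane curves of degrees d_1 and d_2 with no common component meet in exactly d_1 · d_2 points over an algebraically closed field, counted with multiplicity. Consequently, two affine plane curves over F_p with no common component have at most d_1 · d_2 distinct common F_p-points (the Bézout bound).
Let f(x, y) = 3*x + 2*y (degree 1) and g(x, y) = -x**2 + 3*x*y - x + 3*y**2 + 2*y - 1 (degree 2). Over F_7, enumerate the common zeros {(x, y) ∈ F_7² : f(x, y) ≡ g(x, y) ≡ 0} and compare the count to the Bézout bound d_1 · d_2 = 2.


Common zeros: {(3, 6)}; count = 1; Bézout bound = 2.

deg(f) = 1, deg(g) = 2, so Bézout bound = 2.
Scan x ∈ F_7. For each x, list the y ∈ F_7 with f(x, y) ≡ 0 and those with g(x, y) ≡ 0 (mod 7); the common zeros in that column are the intersection.
  x = 0: f ≡ 0 at y ∈ {0}; g ≡ 0 at y ∈ {5, 6}; common: ∅.
  x = 1: f ≡ 0 at y ∈ {2}; g ≡ 0 at y ∈ ∅; common: ∅.
  x = 2: f ≡ 0 at y ∈ {4}; g ≡ 0 at y ∈ {0, 2}; common: ∅.
  x = 3: f ≡ 0 at y ∈ {6}; g ≡ 0 at y ∈ {2, 6}; common: {6}.
  x = 4: f ≡ 0 at y ∈ {1}; g ≡ 0 at y ∈ {0}; common: ∅.
  x = 5: f ≡ 0 at y ∈ {3}; g ≡ 0 at y ∈ ∅; common: ∅.
  x = 6: f ≡ 0 at y ∈ {5}; g ≡ 0 at y ∈ ∅; common: ∅.
Collecting: common zeros = {(3, 6)}, so the count is 1.
Comparison with the Bézout bound: 1 ≤ 2 = deg(f)·deg(g), as expected for curves with no common component (the affine F_7-count falls short of the bound because intersections may lie at infinity, over extension fields, or carry multiplicity).


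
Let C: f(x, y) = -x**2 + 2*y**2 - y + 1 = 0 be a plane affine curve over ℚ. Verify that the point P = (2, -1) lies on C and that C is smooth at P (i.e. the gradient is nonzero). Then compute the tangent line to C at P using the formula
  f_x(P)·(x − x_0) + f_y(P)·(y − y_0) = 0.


Tangent line at P: -4*x - 5*y + 3 = 0.

Step 1: f(2, -1) = 0, so P lies on C.
Step 2: partial derivatives
  f_x(x, y) = -2*x, f_y(x, y) = 4*y - 1.
  f_x(P) = -4, f_y(P) = -5 (gradient nonzero, so P is smooth).
Step 3: tangent line at P: -4·(x − 2) + -5·(y − -1) = 0.
Expanding: -4*x - 5*y + 3 = 0.


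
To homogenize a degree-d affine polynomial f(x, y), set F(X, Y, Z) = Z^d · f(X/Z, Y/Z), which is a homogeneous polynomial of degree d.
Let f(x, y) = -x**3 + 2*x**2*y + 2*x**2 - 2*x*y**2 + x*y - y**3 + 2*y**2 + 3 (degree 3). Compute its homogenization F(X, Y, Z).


F(X, Y, Z) = -X**3 + 2*X**2*Y + 2*X**2*Z - 2*X*Y**2 + X*Y*Z - Y**3 + 2*Y**2*Z + 3*Z**3

deg(f) = 3.
Substitute x = X/Z, y = Y/Z into f, then multiply by Z^3.
  monomial -1·x^3·y^0 ↦ -1·X^3·Y^0·Z^0.
  monomial 2·x^2·y^1 ↦ 2·X^2·Y^1·Z^0.
  monomial 2·x^2·y^0 ↦ 2·X^2·Y^0·Z^1.
  monomial -2·x^1·y^2 ↦ -2·X^1·Y^2·Z^0.
  monomial 1·x^1·y^1 ↦ 1·X^1·Y^1·Z^1.
  monomial -1·x^0·y^3 ↦ -1·X^0·Y^3·Z^0.
  monomial 2·x^0·y^2 ↦ 2·X^0·Y^2·Z^1.
  monomial 3·x^0·y^0 ↦ 3·X^0·Y^0·Z^3.
Collecting: F(X, Y, Z) = -X**3 + 2*X**2*Y + 2*X**2*Z - 2*X*Y**2 + X*Y*Z - Y**3 + 2*Y**2*Z + 3*Z**3.


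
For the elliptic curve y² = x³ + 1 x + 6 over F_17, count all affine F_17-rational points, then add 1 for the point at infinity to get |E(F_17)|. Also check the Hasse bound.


Affine points = {(1, 5), (1, 12), (2, 4), (2, 13), (3, 6), (3, 11), (5, 0), (7, 4), (7, 13), (8, 4), (8, 13), (9, 8), (9, 9), (10, 8), (10, 9), (15, 8), (15, 9), (16, 2), (16, 15)}; affine count = 19; |E(F_17)| = 20.

Discriminant check: Δ ∝ 4a³ + 27b² = 4·1³ + 27·6² = 4·1 + 27·36 ≡ 7 (mod 17). Nonzero ⇒ E is nonsingular.
For each x ∈ F_17, compute rhs = x³ + 1·x + 6 mod 17, then count y ∈ F_17 with y² ≡ rhs.
  x = 0: rhs = 6, matching y values: none (0 points).
  x = 1: rhs = 8, matching y values: 5, 12 (2 points).
  x = 2: rhs = 16, matching y values: 4, 13 (2 points).
  x = 3: rhs = 2, matching y values: 6, 11 (2 points).
  x = 4: rhs = 6, matching y values: none (0 points).
  x = 5: rhs = 0, matching y values: 0 (1 points).
  x = 6: rhs = 7, matching y values: none (0 points).
  x = 7: rhs = 16, matching y values: 4, 13 (2 points).
  x = 8: rhs = 16, matching y values: 4, 13 (2 points).
  x = 9: rhs = 13, matching y values: 8, 9 (2 points).
  x = 10: rhs = 13, matching y values: 8, 9 (2 points).
  x = 11: rhs = 5, matching y values: none (0 points).
  x = 12: rhs = 12, matching y values: none (0 points).
  x = 13: rhs = 6, matching y values: none (0 points).
  x = 14: rhs = 10, matching y values: none (0 points).
  x = 15: rhs = 13, matching y values: 8, 9 (2 points).
  x = 16: rhs = 4, matching y values: 2, 15 (2 points).
Total affine count: 19.
Full point count |E(F_17)| = 19 + 1 = 20.
Hasse bound: |20 − (17+1)| = |2| = 2 ≤ 2√17 ≈ 8.2462 ✓.


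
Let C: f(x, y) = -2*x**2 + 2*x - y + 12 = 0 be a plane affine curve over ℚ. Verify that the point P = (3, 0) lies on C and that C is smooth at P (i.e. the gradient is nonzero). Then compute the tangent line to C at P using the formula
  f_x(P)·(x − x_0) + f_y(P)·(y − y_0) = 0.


Tangent line at P: -10*x - y + 30 = 0.

Step 1: f(3, 0) = 0, so P lies on C.
Step 2: partial derivatives
  f_x(x, y) = 2 - 4*x, f_y(x, y) = -1.
  f_x(P) = -10, f_y(P) = -1 (gradient nonzero, so P is smooth).
Step 3: tangent line at P: -10·(x − 3) + -1·(y − 0) = 0.
Expanding: -10*x - y + 30 = 0.


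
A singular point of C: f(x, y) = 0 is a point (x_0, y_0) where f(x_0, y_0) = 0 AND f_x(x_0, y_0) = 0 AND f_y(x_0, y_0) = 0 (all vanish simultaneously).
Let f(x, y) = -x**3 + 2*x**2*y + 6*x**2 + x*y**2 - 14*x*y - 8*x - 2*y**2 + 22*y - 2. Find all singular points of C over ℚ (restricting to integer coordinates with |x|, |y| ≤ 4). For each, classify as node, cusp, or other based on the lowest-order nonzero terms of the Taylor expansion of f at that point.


Singular points: {(3, 1)}; classification: node.

Compute partial derivatives:
  f_x = -3*x**2 + 4*x*y + 12*x + y**2 - 14*y - 8.
  f_y = 2*x**2 + 2*x*y - 14*x - 4*y + 22.
Scan x_0 ∈ {−4, ..., 4}. For each x_0, f_y(x_0, y) is a polynomial in y; find its integer roots y ∈ {−4, ..., 4}, then test f_x and f at those candidates.
  x = -4: f_y(-4, y) = 110 - 12*y; no integer root y with |y| ≤ 4.
  x = -3: f_y(-3, y) = 82 - 10*y; no integer root y with |y| ≤ 4.
  x = -2: f_y(-2, y) = 58 - 8*y; no integer root y with |y| ≤ 4.
  x = -1: f_y(-1, y) = 38 - 6*y; no integer root y with |y| ≤ 4.
  x = 0: f_y(0, y) = 22 - 4*y; no integer root y with |y| ≤ 4.
  x = 1: f_y(1, y) = 10 - 2*y; no integer root y with |y| ≤ 4.
  x = 2: f_y(2, y) = 2; no integer root y with |y| ≤ 4.
  x = 3: f_y(3, y) = 2*y - 2; vanishes at y ∈ {1}. (3, 1): f_x = 0, f = 0 — SINGULAR.
  x = 4: f_y(4, y) = 4*y - 2; no integer root y with |y| ≤ 4.
Only singular point on the grid: (3, 1).
Classify: substitute x = 3 + u, y = 1 + v and expand: f = -u**3 + 2*u**2*v - u**2 + u*v**2 + v**2.
No constant or linear terms (consistent with a singular point). Quadratic part: -u**2 + v**2. Cubic part: -u**3 + 2*u**2*v + u*v**2.
The quadratic part v**2 - u**2 = (v − u)(v + u) splits into two distinct linear factors, so there are two distinct tangent lines y − 1 = ±(x − 3) — this is a node (ordinary double point).
Classification: node.


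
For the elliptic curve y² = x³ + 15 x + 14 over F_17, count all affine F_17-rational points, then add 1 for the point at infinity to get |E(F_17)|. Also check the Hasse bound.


Affine points = {(1, 8), (1, 9), (2, 1), (2, 16), (3, 1), (3, 16), (4, 6), (4, 11), (8, 0), (10, 5), (10, 12), (12, 1), (12, 16), (13, 3), (13, 14), (16, 7), (16, 10)}; affine count = 17; |E(F_17)| = 18.

Discriminant check: Δ ∝ 4a³ + 27b² = 4·15³ + 27·14² = 4·3375 + 27·196 ≡ 7 (mod 17). Nonzero ⇒ E is nonsingular.
For each x ∈ F_17, compute rhs = x³ + 15·x + 14 mod 17, then count y ∈ F_17 with y² ≡ rhs.
  x = 0: rhs = 14, matching y values: none (0 points).
  x = 1: rhs = 13, matching y values: 8, 9 (2 points).
  x = 2: rhs = 1, matching y values: 1, 16 (2 points).
  x = 3: rhs = 1, matching y values: 1, 16 (2 points).
  x = 4: rhs = 2, matching y values: 6, 11 (2 points).
  x = 5: rhs = 10, matching y values: none (0 points).
  x = 6: rhs = 14, matching y values: none (0 points).
  x = 7: rhs = 3, matching y values: none (0 points).
  x = 8: rhs = 0, matching y values: 0 (1 points).
  x = 9: rhs = 11, matching y values: none (0 points).
  x = 10: rhs = 8, matching y values: 5, 12 (2 points).
  x = 11: rhs = 14, matching y values: none (0 points).
  x = 12: rhs = 1, matching y values: 1, 16 (2 points).
  x = 13: rhs = 9, matching y values: 3, 14 (2 points).
  x = 14: rhs = 10, matching y values: none (0 points).
  x = 15: rhs = 10, matching y values: none (0 points).
  x = 16: rhs = 15, matching y values: 7, 10 (2 points).
Total affine count: 17.
Full point count |E(F_17)| = 17 + 1 = 18.
Hasse bound: |18 − (17+1)| = |0| = 0 ≤ 2√17 ≈ 8.2462 ✓.


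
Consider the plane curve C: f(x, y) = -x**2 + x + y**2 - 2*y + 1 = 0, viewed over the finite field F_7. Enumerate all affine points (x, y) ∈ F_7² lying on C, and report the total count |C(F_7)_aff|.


Affine F_7-points: {(0, 1), (1, 1), (2, 4), (2, 5), (6, 4), (6, 5)}; count = 6.

For each of the 49 pairs (x, y) ∈ F_7², evaluate f(x, y) mod 7. Record the zeros.
  x = 0: [0↦1, 1↦0, 2↦1, 3↦4, 4↦2, 5↦2, 6↦4]  zeros at y ∈ {1}
  x = 1: [0↦1, 1↦0, 2↦1, 3↦4, 4↦2, 5↦2, 6↦4]  zeros at y ∈ {1}
  x = 2: [0↦6, 1↦5, 2↦6, 3↦2, 4↦0, 5↦0, 6↦2]  zeros at y ∈ {4, 5}
  x = 3: [0↦2, 1↦1, 2↦2, 3↦5, 4↦3, 5↦3, 6↦5]  zeros at y ∈ ∅
  x = 4: [0↦3, 1↦2, 2↦3, 3↦6, 4↦4, 5↦4, 6↦6]  zeros at y ∈ ∅
  x = 5: [0↦2, 1↦1, 2↦2, 3↦5, 4↦3, 5↦3, 6↦5]  zeros at y ∈ ∅
  x = 6: [0↦6, 1↦5, 2↦6, 3↦2, 4↦0, 5↦0, 6↦2]  zeros at y ∈ {4, 5}
Collecting zeros: affine points = {(0, 1), (1, 1), (2, 4), (2, 5), (6, 4), (6, 5)}.
Total count |C(F_7)_aff| = 6.


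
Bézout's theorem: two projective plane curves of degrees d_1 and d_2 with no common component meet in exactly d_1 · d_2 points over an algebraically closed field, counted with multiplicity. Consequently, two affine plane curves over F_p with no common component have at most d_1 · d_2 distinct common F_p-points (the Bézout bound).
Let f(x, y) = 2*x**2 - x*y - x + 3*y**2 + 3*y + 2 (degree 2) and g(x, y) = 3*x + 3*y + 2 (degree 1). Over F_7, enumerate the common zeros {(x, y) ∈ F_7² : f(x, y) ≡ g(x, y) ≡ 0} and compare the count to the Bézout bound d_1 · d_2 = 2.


Common zeros: ∅; count = 0; Bézout bound = 2.

deg(f) = 2, deg(g) = 1, so Bézout bound = 2.
Scan x ∈ F_7. For each x, list the y ∈ F_7 with f(x, y) ≡ 0 and those with g(x, y) ≡ 0 (mod 7); the common zeros in that column are the intersection.
  x = 0: f ≡ 0 at y ∈ ∅; g ≡ 0 at y ∈ {4}; common: ∅.
  x = 1: f ≡ 0 at y ∈ ∅; g ≡ 0 at y ∈ {3}; common: ∅.
  x = 2: f ≡ 0 at y ∈ ∅; g ≡ 0 at y ∈ {2}; common: ∅.
  x = 3: f ≡ 0 at y ∈ ∅; g ≡ 0 at y ∈ {1}; common: ∅.
  x = 4: f ≡ 0 at y ∈ ∅; g ≡ 0 at y ∈ {0}; common: ∅.
  x = 5: f ≡ 0 at y ∈ {5}; g ≡ 0 at y ∈ {6}; common: ∅.
  x = 6: f ≡ 0 at y ∈ ∅; g ≡ 0 at y ∈ {5}; common: ∅.
Collecting: common zeros = ∅, so the count is 0.
Comparison with the Bézout bound: 0 ≤ 2 = deg(f)·deg(g), as expected for curves with no common component (the affine F_7-count falls short of the bound because intersections may lie at infinity, over extension fields, or carry multiplicity).


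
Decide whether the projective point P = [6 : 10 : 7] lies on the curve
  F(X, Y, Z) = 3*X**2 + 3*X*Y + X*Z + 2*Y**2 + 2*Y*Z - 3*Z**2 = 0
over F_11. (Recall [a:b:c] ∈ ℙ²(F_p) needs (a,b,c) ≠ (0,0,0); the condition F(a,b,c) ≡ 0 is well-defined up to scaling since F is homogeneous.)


F(6,10,7) ≡ 6 (mod 11); P is NOT on the curve.

Evaluate F(6, 10, 7) term-by-term (mod 11).
  3*X**2 ↦ 3·36·1·1 = 108
  3*X*Y ↦ 3·6·10·1 = 180
  X*Z ↦ 1·6·1·7 = 42
  2*Y**2 ↦ 2·1·100·1 = 200
  2*Y*Z ↦ 2·1·10·7 = 140
  -3*Z**2 ↦ -3·1·1·49 = -147
Sum: F(6, 10, 7) = (108) + (180) + (42) + (200) + (140) + (-147) = 523.
Reducing mod 11: 523 ≡ 6 (mod 11).
Since F(a, b, c) ≡ 6 ≠ 0 (mod 11), P does NOT lie on the curve.


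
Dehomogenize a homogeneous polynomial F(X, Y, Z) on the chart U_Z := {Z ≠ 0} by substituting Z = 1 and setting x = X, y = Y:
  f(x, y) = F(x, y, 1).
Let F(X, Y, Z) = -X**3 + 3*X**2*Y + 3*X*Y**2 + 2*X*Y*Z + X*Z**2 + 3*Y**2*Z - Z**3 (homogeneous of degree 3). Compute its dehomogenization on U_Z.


f(x, y) = -x**3 + 3*x**2*y + 3*x*y**2 + 2*x*y + x + 3*y**2 - 1

On U_Z we set Z = 1. Each monomial c·X^i·Y^j·Z^k in F becomes c·x^i·y^j·1^k = c·x^i·y^j.
Substituting Z = 1: F(X, Y, 1) = -x**3 + 3*x**2*y + 3*x*y**2 + 2*x*y + x + 3*y**2 - 1.
Note: deg(f) ≤ deg(F) = 3; strict inequality happens when F is divisible by Z (lost terms).


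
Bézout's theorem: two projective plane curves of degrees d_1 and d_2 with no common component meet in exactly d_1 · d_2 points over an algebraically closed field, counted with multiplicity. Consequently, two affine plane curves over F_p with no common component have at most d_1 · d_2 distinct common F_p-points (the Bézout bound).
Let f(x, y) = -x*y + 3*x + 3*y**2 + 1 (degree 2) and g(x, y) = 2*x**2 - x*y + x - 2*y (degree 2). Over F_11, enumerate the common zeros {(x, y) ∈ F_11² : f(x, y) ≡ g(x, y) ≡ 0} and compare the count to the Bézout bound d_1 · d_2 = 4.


Common zeros: ∅; count = 0; Bézout bound = 4.

deg(f) = 2, deg(g) = 2, so Bézout bound = 4.
Scan x ∈ F_11. For each x, list the y ∈ F_11 with f(x, y) ≡ 0 and those with g(x, y) ≡ 0 (mod 11); the common zeros in that column are the intersection.
  x = 0: f ≡ 0 at y ∈ ∅; g ≡ 0 at y ∈ {0}; common: ∅.
  x = 1: f ≡ 0 at y ∈ ∅; g ≡ 0 at y ∈ {1}; common: ∅.
  x = 2: f ≡ 0 at y ∈ ∅; g ≡ 0 at y ∈ {8}; common: ∅.
  x = 3: f ≡ 0 at y ∈ ∅; g ≡ 0 at y ∈ {2}; common: ∅.
  x = 4: f ≡ 0 at y ∈ {7, 9}; g ≡ 0 at y ∈ {6}; common: ∅.
  x = 5: f ≡ 0 at y ∈ {4, 5}; g ≡ 0 at y ∈ {0}; common: ∅.
  x = 6: f ≡ 0 at y ∈ ∅; g ≡ 0 at y ∈ {7}; common: ∅.
  x = 7: f ≡ 0 at y ∈ {0, 6}; g ≡ 0 at y ∈ {8}; common: ∅.
  x = 8: f ≡ 0 at y ∈ ∅; g ≡ 0 at y ∈ {7}; common: ∅.
  x = 9: f ≡ 0 at y ∈ {1, 2}; g ≡ 0 at y ∈ ∅; common: ∅.
  x = 10: f ≡ 0 at y ∈ {8, 10}; g ≡ 0 at y ∈ {1}; common: ∅.
Collecting: common zeros = ∅, so the count is 0.
Comparison with the Bézout bound: 0 ≤ 4 = deg(f)·deg(g), as expected for curves with no common component (the affine F_11-count falls short of the bound because intersections may lie at infinity, over extension fields, or carry multiplicity).


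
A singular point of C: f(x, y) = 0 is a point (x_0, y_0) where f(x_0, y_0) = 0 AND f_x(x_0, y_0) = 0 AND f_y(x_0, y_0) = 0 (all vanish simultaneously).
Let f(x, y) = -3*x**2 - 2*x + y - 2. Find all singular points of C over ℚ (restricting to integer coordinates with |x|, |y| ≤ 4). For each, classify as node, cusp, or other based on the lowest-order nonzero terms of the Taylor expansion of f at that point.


No singular points in the scanned grid; C is smooth there.

Compute partial derivatives:
  f_x = -6*x - 2.
  f_y = 1.
f_y = 1 is a nonzero constant, so f_y never vanishes: no point (x, y) can satisfy f = f_x = f_y = 0. In particular no (x, y) ∈ {−4, ..., 4}² is singular; the curve is smooth.


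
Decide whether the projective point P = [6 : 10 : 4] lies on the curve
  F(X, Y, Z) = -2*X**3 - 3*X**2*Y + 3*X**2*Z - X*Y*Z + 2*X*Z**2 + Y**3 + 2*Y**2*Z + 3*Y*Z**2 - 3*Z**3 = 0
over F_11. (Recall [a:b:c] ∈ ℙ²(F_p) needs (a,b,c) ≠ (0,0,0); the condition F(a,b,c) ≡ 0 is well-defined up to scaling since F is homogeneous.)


F(6,10,4) ≡ 3 (mod 11); P is NOT on the curve.

Evaluate F(6, 10, 4) term-by-term (mod 11).
  -2*X**3 ↦ -2·216·1·1 = -432
  -3*X**2*Y ↦ -3·36·10·1 = -1080
  3*X**2*Z ↦ 3·36·1·4 = 432
  -X*Y*Z ↦ -1·6·10·4 = -240
  2*X*Z**2 ↦ 2·6·1·16 = 192
  Y**3 ↦ 1·1·1000·1 = 1000
  2*Y**2*Z ↦ 2·1·100·4 = 800
  3*Y*Z**2 ↦ 3·1·10·16 = 480
  -3*Z**3 ↦ -3·1·1·64 = -192
Sum: F(6, 10, 4) = (-432) + (-1080) + (432) + (-240) + (192) + (1000) + (800) + (480) + (-192) = 960.
Reducing mod 11: 960 ≡ 3 (mod 11).
Since F(a, b, c) ≡ 3 ≠ 0 (mod 11), P does NOT lie on the curve.


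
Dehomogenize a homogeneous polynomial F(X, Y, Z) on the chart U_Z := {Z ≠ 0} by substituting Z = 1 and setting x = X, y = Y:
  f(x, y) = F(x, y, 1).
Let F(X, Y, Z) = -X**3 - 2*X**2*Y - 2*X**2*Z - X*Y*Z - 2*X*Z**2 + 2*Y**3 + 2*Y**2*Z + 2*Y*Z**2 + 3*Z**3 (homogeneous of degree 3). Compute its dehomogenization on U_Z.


f(x, y) = -x**3 - 2*x**2*y - 2*x**2 - x*y - 2*x + 2*y**3 + 2*y**2 + 2*y + 3

On U_Z we set Z = 1. Each monomial c·X^i·Y^j·Z^k in F becomes c·x^i·y^j·1^k = c·x^i·y^j.
Substituting Z = 1: F(X, Y, 1) = -x**3 - 2*x**2*y - 2*x**2 - x*y - 2*x + 2*y**3 + 2*y**2 + 2*y + 3.
Note: deg(f) ≤ deg(F) = 3; strict inequality happens when F is divisible by Z (lost terms).


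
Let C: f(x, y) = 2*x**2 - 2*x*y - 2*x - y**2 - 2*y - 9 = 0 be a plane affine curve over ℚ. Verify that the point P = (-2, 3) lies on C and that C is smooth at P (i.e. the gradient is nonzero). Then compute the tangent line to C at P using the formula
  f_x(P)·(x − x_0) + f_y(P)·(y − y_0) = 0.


Tangent line at P: -16*x - 4*y - 20 = 0.

Step 1: f(-2, 3) = 0, so P lies on C.
Step 2: partial derivatives
  f_x(x, y) = 4*x - 2*y - 2, f_y(x, y) = -2*x - 2*y - 2.
  f_x(P) = -16, f_y(P) = -4 (gradient nonzero, so P is smooth).
Step 3: tangent line at P: -16·(x − -2) + -4·(y − 3) = 0.
Expanding: -16*x - 4*y - 20 = 0.


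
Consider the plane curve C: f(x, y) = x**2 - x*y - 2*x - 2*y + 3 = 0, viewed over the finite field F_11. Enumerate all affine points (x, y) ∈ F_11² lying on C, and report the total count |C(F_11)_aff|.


Affine F_11-points: {(0, 7), (1, 8), (2, 9), (3, 10), (4, 0), (5, 1), (6, 2), (7, 3), (8, 4), (9, 0), (9, 1), (9, 2), (9, 3), (9, 4), (9, 5), (9, 6), (9, 7), (9, 8), (9, 9), (9, 10), (10, 6)}; count = 21.

For each of the 121 pairs (x, y) ∈ F_11², evaluate f(x, y) mod 11. Record the zeros.
  x = 0: [0↦3, 1↦1, 2↦10, 3↦8, 4↦6, 5↦4, 6↦2, 7↦0, 8↦9, 9↦7, 10↦5]  zeros at y ∈ {7}
  x = 1: [0↦2, 1↦10, 2↦7, 3↦4, 4↦1, 5↦9, 6↦6, 7↦3, 8↦0, 9↦8, 10↦5]  zeros at y ∈ {8}
  x = 2: [0↦3, 1↦10, 2↦6, 3↦2, 4↦9, 5↦5, 6↦1, 7↦8, 8↦4, 9↦0, 10↦7]  zeros at y ∈ {9}
  x = 3: [0↦6, 1↦1, 2↦7, 3↦2, 4↦8, 5↦3, 6↦9, 7↦4, 8↦10, 9↦5, 10↦0]  zeros at y ∈ {10}
  x = 4: [0↦0, 1↦5, 2↦10, 3↦4, 4↦9, 5↦3, 6↦8, 7↦2, 8↦7, 9↦1, 10↦6]  zeros at y ∈ {0}
  x = 5: [0↦7, 1↦0, 2↦4, 3↦8, 4↦1, 5↦5, 6↦9, 7↦2, 8↦6, 9↦10, 10↦3]  zeros at y ∈ {1}
  x = 6: [0↦5, 1↦8, 2↦0, 3↦3, 4↦6, 5↦9, 6↦1, 7↦4, 8↦7, 9↦10, 10↦2]  zeros at y ∈ {2}
  x = 7: [0↦5, 1↦7, 2↦9, 3↦0, 4↦2, 5↦4, 6↦6, 7↦8, 8↦10, 9↦1, 10↦3]  zeros at y ∈ {3}
  x = 8: [0↦7, 1↦8, 2↦9, 3↦10, 4↦0, 5↦1, 6↦2, 7↦3, 8↦4, 9↦5, 10↦6]  zeros at y ∈ {4}
  x = 9: [0↦0, 1↦0, 2↦0, 3↦0, 4↦0, 5↦0, 6↦0, 7↦0, 8↦0, 9↦0, 10↦0]  zeros at y ∈ {0, 1, 2, 3, 4, 5, 6, 7, 8, 9, 10}
  x = 10: [0↦6, 1↦5, 2↦4, 3↦3, 4↦2, 5↦1, 6↦0, 7↦10, 8↦9, 9↦8, 10↦7]  zeros at y ∈ {6}
Collecting zeros: affine points = {(0, 7), (1, 8), (2, 9), (3, 10), (4, 0), (5, 1), (6, 2), (7, 3), (8, 4), (9, 0), (9, 1), (9, 2), (9, 3), (9, 4), (9, 5), (9, 6), (9, 7), (9, 8), (9, 9), (9, 10), (10, 6)}.
Total count |C(F_11)_aff| = 21.


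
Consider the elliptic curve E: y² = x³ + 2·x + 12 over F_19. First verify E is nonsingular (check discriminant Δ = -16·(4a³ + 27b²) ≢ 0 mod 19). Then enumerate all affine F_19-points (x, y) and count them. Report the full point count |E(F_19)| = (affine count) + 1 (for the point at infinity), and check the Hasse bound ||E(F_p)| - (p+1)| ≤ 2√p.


Affine points = {(2, 9), (2, 10), (3, 8), (3, 11), (10, 5), (10, 14), (11, 4), (11, 15), (12, 4), (12, 15), (15, 4), (15, 15), (16, 6), (16, 13), (17, 0), (18, 3), (18, 16)}; affine count = 17; |E(F_19)| = 18.

Discriminant check: Δ ∝ 4a³ + 27b² = 4·2³ + 27·12² = 4·8 + 27·144 ≡ 6 (mod 19). Nonzero ⇒ E is nonsingular.
For each x ∈ F_19, compute rhs = x³ + 2·x + 12 mod 19, then count y ∈ F_19 with y² ≡ rhs.
  x = 0: rhs = 12, matching y values: none (0 points).
  x = 1: rhs = 15, matching y values: none (0 points).
  x = 2: rhs = 5, matching y values: 9, 10 (2 points).
  x = 3: rhs = 7, matching y values: 8, 11 (2 points).
  x = 4: rhs = 8, matching y values: none (0 points).
  x = 5: rhs = 14, matching y values: none (0 points).
  x = 6: rhs = 12, matching y values: none (0 points).
  x = 7: rhs = 8, matching y values: none (0 points).
  x = 8: rhs = 8, matching y values: none (0 points).
  x = 9: rhs = 18, matching y values: none (0 points).
  x = 10: rhs = 6, matching y values: 5, 14 (2 points).
  x = 11: rhs = 16, matching y values: 4, 15 (2 points).
  x = 12: rhs = 16, matching y values: 4, 15 (2 points).
  x = 13: rhs = 12, matching y values: none (0 points).
  x = 14: rhs = 10, matching y values: none (0 points).
  x = 15: rhs = 16, matching y values: 4, 15 (2 points).
  x = 16: rhs = 17, matching y values: 6, 13 (2 points).
  x = 17: rhs = 0, matching y values: 0 (1 points).
  x = 18: rhs = 9, matching y values: 3, 16 (2 points).
Total affine count: 17.
Full point count |E(F_19)| = 17 + 1 = 18.
Hasse bound: |18 − (19+1)| = |-2| = 2 ≤ 2√19 ≈ 8.7178 ✓.


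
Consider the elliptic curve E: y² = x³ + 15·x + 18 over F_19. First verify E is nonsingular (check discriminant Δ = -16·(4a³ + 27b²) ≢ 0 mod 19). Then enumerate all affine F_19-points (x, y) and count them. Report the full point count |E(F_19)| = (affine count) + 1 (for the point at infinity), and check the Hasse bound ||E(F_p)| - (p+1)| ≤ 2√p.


Affine points = {(4, 3), (4, 16), (5, 3), (5, 16), (6, 1), (6, 18), (8, 2), (8, 17), (10, 3), (10, 16), (12, 8), (12, 11), (13, 4), (13, 15)}; affine count = 14; |E(F_19)| = 15.

Discriminant check: Δ ∝ 4a³ + 27b² = 4·15³ + 27·18² = 4·3375 + 27·324 ≡ 18 (mod 19). Nonzero ⇒ E is nonsingular.
For each x ∈ F_19, compute rhs = x³ + 15·x + 18 mod 19, then count y ∈ F_19 with y² ≡ rhs.
  x = 0: rhs = 18, matching y values: none (0 points).
  x = 1: rhs = 15, matching y values: none (0 points).
  x = 2: rhs = 18, matching y values: none (0 points).
  x = 3: rhs = 14, matching y values: none (0 points).
  x = 4: rhs = 9, matching y values: 3, 16 (2 points).
  x = 5: rhs = 9, matching y values: 3, 16 (2 points).
  x = 6: rhs = 1, matching y values: 1, 18 (2 points).
  x = 7: rhs = 10, matching y values: none (0 points).
  x = 8: rhs = 4, matching y values: 2, 17 (2 points).
  x = 9: rhs = 8, matching y values: none (0 points).
  x = 10: rhs = 9, matching y values: 3, 16 (2 points).
  x = 11: rhs = 13, matching y values: none (0 points).
  x = 12: rhs = 7, matching y values: 8, 11 (2 points).
  x = 13: rhs = 16, matching y values: 4, 15 (2 points).
  x = 14: rhs = 8, matching y values: none (0 points).
  x = 15: rhs = 8, matching y values: none (0 points).
  x = 16: rhs = 3, matching y values: none (0 points).
  x = 17: rhs = 18, matching y values: none (0 points).
  x = 18: rhs = 2, matching y values: none (0 points).
Total affine count: 14.
Full point count |E(F_19)| = 14 + 1 = 15.
Hasse bound: |15 − (19+1)| = |-5| = 5 ≤ 2√19 ≈ 8.7178 ✓.


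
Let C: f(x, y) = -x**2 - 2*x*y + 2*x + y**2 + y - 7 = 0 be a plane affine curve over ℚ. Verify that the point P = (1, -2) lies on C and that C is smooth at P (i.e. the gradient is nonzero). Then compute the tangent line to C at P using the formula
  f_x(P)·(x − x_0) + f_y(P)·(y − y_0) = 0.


Tangent line at P: 4*x - 5*y - 14 = 0.

Step 1: f(1, -2) = 0, so P lies on C.
Step 2: partial derivatives
  f_x(x, y) = -2*x - 2*y + 2, f_y(x, y) = -2*x + 2*y + 1.
  f_x(P) = 4, f_y(P) = -5 (gradient nonzero, so P is smooth).
Step 3: tangent line at P: 4·(x − 1) + -5·(y − -2) = 0.
Expanding: 4*x - 5*y - 14 = 0.


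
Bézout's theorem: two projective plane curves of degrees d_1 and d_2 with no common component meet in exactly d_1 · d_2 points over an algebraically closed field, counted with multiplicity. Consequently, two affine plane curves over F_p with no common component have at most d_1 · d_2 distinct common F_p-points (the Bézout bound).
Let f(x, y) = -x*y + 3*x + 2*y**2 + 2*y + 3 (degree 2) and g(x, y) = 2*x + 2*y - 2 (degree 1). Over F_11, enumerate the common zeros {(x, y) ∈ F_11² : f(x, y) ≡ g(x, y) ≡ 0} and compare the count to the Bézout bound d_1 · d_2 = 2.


Common zeros: {(2, 10), (3, 9)}; count = 2; Bézout bound = 2.

deg(f) = 2, deg(g) = 1, so Bézout bound = 2.
Scan x ∈ F_11. For each x, list the y ∈ F_11 with f(x, y) ≡ 0 and those with g(x, y) ≡ 0 (mod 11); the common zeros in that column are the intersection.
  x = 0: f ≡ 0 at y ∈ ∅; g ≡ 0 at y ∈ {1}; common: ∅.
  x = 1: f ≡ 0 at y ∈ ∅; g ≡ 0 at y ∈ {0}; common: ∅.
  x = 2: f ≡ 0 at y ∈ {1, 10}; g ≡ 0 at y ∈ {10}; common: {10}.
  x = 3: f ≡ 0 at y ∈ {8, 9}; g ≡ 0 at y ∈ {9}; common: {9}.
  x = 4: f ≡ 0 at y ∈ {5, 7}; g ≡ 0 at y ∈ {8}; common: ∅.
  x = 5: f ≡ 0 at y ∈ ∅; g ≡ 0 at y ∈ {7}; common: ∅.
  x = 6: f ≡ 0 at y ∈ ∅; g ≡ 0 at y ∈ {6}; common: ∅.
  x = 7: f ≡ 0 at y ∈ {2, 6}; g ≡ 0 at y ∈ {5}; common: ∅.
  x = 8: f ≡ 0 at y ∈ ∅; g ≡ 0 at y ∈ {4}; common: ∅.
  x = 9: f ≡ 0 at y ∈ ∅; g ≡ 0 at y ∈ {3}; common: ∅.
  x = 10: f ≡ 0 at y ∈ {0, 4}; g ≡ 0 at y ∈ {2}; common: ∅.
Collecting: common zeros = {(2, 10), (3, 9)}, so the count is 2.
Comparison with the Bézout bound: 2 ≤ 2 = deg(f)·deg(g), as expected for curves with no common component (the bound is attained).


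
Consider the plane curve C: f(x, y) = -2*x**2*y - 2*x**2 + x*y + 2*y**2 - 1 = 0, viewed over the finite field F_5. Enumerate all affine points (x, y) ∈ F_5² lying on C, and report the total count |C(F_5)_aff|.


Affine F_5-points: {(1, 4)}; count = 1.

For each of the 25 pairs (x, y) ∈ F_5², evaluate f(x, y) mod 5. Record the zeros.
  x = 0: [0↦4, 1↦1, 2↦2, 3↦2, 4↦1]  zeros at y ∈ ∅
  x = 1: [0↦2, 1↦3, 2↦3, 3↦2, 4↦0]  zeros at y ∈ {4}
  x = 2: [0↦1, 1↦2, 2↦2, 3↦1, 4↦4]  zeros at y ∈ ∅
  x = 3: [0↦1, 1↦3, 2↦4, 3↦4, 4↦3]  zeros at y ∈ ∅
  x = 4: [0↦2, 1↦1, 2↦4, 3↦1, 4↦2]  zeros at y ∈ ∅
Collecting zeros: affine points = {(1, 4)}.
Total count |C(F_5)_aff| = 1.


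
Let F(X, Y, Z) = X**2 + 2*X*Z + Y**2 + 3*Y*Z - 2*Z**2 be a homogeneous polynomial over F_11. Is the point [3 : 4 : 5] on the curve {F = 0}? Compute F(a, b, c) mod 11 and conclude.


F(3,4,5) ≡ 10 (mod 11); P is NOT on the curve.

Evaluate F(3, 4, 5) term-by-term (mod 11).
  X**2 ↦ 1·9·1·1 = 9
  2*X*Z ↦ 2·3·1·5 = 30
  Y**2 ↦ 1·1·16·1 = 16
  3*Y*Z ↦ 3·1·4·5 = 60
  -2*Z**2 ↦ -2·1·1·25 = -50
Sum: F(3, 4, 5) = (9) + (30) + (16) + (60) + (-50) = 65.
Reducing mod 11: 65 ≡ 10 (mod 11).
Since F(a, b, c) ≡ 10 ≠ 0 (mod 11), P does NOT lie on the curve.


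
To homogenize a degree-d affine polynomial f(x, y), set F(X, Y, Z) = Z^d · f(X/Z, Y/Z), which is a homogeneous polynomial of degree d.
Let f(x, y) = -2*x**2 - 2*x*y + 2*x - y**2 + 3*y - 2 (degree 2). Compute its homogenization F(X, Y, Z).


F(X, Y, Z) = -2*X**2 - 2*X*Y + 2*X*Z - Y**2 + 3*Y*Z - 2*Z**2

deg(f) = 2.
Substitute x = X/Z, y = Y/Z into f, then multiply by Z^2.
  monomial -2·x^2·y^0 ↦ -2·X^2·Y^0·Z^0.
  monomial -2·x^1·y^1 ↦ -2·X^1·Y^1·Z^0.
  monomial 2·x^1·y^0 ↦ 2·X^1·Y^0·Z^1.
  monomial -1·x^0·y^2 ↦ -1·X^0·Y^2·Z^0.
  monomial 3·x^0·y^1 ↦ 3·X^0·Y^1·Z^1.
  monomial -2·x^0·y^0 ↦ -2·X^0·Y^0·Z^2.
Collecting: F(X, Y, Z) = -2*X**2 - 2*X*Y + 2*X*Z - Y**2 + 3*Y*Z - 2*Z**2.


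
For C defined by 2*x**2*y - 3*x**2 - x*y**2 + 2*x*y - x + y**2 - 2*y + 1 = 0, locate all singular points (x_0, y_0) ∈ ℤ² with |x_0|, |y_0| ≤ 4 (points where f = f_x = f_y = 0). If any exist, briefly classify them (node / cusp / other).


Singular points: {(0, 1)}; classification: node.

Compute partial derivatives:
  f_x = 4*x*y - 6*x - y**2 + 2*y - 1.
  f_y = 2*x**2 - 2*x*y + 2*x + 2*y - 2.
Scan x_0 ∈ {−4, ..., 4}. For each x_0, f_y(x_0, y) is a polynomial in y; find its integer roots y ∈ {−4, ..., 4}, then test f_x and f at those candidates.
  x = -4: f_y(-4, y) = 10*y + 22; no integer root y with |y| ≤ 4.
  x = -3: f_y(-3, y) = 8*y + 10; no integer root y with |y| ≤ 4.
  x = -2: f_y(-2, y) = 6*y + 2; no integer root y with |y| ≤ 4.
  x = -1: f_y(-1, y) = 4*y - 2; no integer root y with |y| ≤ 4.
  x = 0: f_y(0, y) = 2*y - 2; vanishes at y ∈ {1}. (0, 1): f_x = 0, f = 0 — SINGULAR.
  x = 1: f_y(1, y) = 2; no integer root y with |y| ≤ 4.
  x = 2: f_y(2, y) = 10 - 2*y; no integer root y with |y| ≤ 4.
  x = 3: f_y(3, y) = 22 - 4*y; no integer root y with |y| ≤ 4.
  x = 4: f_y(4, y) = 38 - 6*y; no integer root y with |y| ≤ 4.
Only singular point on the grid: (0, 1).
Classify: substitute x = 0 + u, y = 1 + v and expand: f = 2*u**2*v - u**2 - u*v**2 + v**2.
No constant or linear terms (consistent with a singular point). Quadratic part: -u**2 + v**2. Cubic part: 2*u**2*v - u*v**2.
The quadratic part v**2 - u**2 = (v − u)(v + u) splits into two distinct linear factors, so there are two distinct tangent lines y − 1 = ±(x − 0) — this is a node (ordinary double point).
Classification: node.


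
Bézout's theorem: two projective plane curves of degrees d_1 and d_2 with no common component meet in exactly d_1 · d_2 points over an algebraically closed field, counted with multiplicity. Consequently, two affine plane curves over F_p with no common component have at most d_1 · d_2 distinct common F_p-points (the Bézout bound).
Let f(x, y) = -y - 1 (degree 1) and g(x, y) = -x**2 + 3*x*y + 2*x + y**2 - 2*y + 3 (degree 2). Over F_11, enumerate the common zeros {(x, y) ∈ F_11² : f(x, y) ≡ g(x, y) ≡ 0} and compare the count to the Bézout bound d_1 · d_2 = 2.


Common zeros: {(2, 10), (8, 10)}; count = 2; Bézout bound = 2.

deg(f) = 1, deg(g) = 2, so Bézout bound = 2.
Scan x ∈ F_11. For each x, list the y ∈ F_11 with f(x, y) ≡ 0 and those with g(x, y) ≡ 0 (mod 11); the common zeros in that column are the intersection.
  x = 0: f ≡ 0 at y ∈ {10}; g ≡ 0 at y ∈ {4, 9}; common: ∅.
  x = 1: f ≡ 0 at y ∈ {10}; g ≡ 0 at y ∈ ∅; common: ∅.
  x = 2: f ≡ 0 at y ∈ {10}; g ≡ 0 at y ∈ {8, 10}; common: {10}.
  x = 3: f ≡ 0 at y ∈ {10}; g ≡ 0 at y ∈ {0, 4}; common: ∅.
  x = 4: f ≡ 0 at y ∈ {10}; g ≡ 0 at y ∈ ∅; common: ∅.
  x = 5: f ≡ 0 at y ∈ {10}; g ≡ 0 at y ∈ ∅; common: ∅.
  x = 6: f ≡ 0 at y ∈ {10}; g ≡ 0 at y ∈ ∅; common: ∅.
  x = 7: f ≡ 0 at y ∈ {10}; g ≡ 0 at y ∈ {5, 9}; common: ∅.
  x = 8: f ≡ 0 at y ∈ {10}; g ≡ 0 at y ∈ {1, 10}; common: {10}.
  x = 9: f ≡ 0 at y ∈ {10}; g ≡ 0 at y ∈ ∅; common: ∅.
  x = 10: f ≡ 0 at y ∈ {10}; g ≡ 0 at y ∈ {0, 5}; common: ∅.
Collecting: common zeros = {(2, 10), (8, 10)}, so the count is 2.
Comparison with the Bézout bound: 2 ≤ 2 = deg(f)·deg(g), as expected for curves with no common component (the bound is attained).


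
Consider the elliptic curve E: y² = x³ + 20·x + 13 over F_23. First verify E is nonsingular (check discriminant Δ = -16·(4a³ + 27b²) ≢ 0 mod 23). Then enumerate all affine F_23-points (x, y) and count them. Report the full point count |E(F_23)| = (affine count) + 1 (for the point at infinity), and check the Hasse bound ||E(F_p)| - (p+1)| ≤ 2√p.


Affine points = {(0, 6), (0, 17), (3, 10), (3, 13), (5, 10), (5, 13), (6, 2), (6, 21), (7, 6), (7, 17), (8, 8), (8, 15), (9, 5), (9, 18), (11, 0), (12, 7), (12, 16), (13, 3), (13, 20), (14, 1), (14, 22), (15, 10), (15, 13), (16, 6), (16, 17), (18, 8), (18, 15), (20, 8), (20, 15)}; affine count = 29; |E(F_23)| = 30.

Discriminant check: Δ ∝ 4a³ + 27b² = 4·20³ + 27·13² = 4·8000 + 27·169 ≡ 16 (mod 23). Nonzero ⇒ E is nonsingular.
For each x ∈ F_23, compute rhs = x³ + 20·x + 13 mod 23, then count y ∈ F_23 with y² ≡ rhs.
  x = 0: rhs = 13, matching y values: 6, 17 (2 points).
  x = 1: rhs = 11, matching y values: none (0 points).
  x = 2: rhs = 15, matching y values: none (0 points).
  x = 3: rhs = 8, matching y values: 10, 13 (2 points).
  x = 4: rhs = 19, matching y values: none (0 points).
  x = 5: rhs = 8, matching y values: 10, 13 (2 points).
  x = 6: rhs = 4, matching y values: 2, 21 (2 points).
  x = 7: rhs = 13, matching y values: 6, 17 (2 points).
  x = 8: rhs = 18, matching y values: 8, 15 (2 points).
  x = 9: rhs = 2, matching y values: 5, 18 (2 points).
  x = 10: rhs = 17, matching y values: none (0 points).
  x = 11: rhs = 0, matching y values: 0 (1 points).
  x = 12: rhs = 3, matching y values: 7, 16 (2 points).
  x = 13: rhs = 9, matching y values: 3, 20 (2 points).
  x = 14: rhs = 1, matching y values: 1, 22 (2 points).
  x = 15: rhs = 8, matching y values: 10, 13 (2 points).
  x = 16: rhs = 13, matching y values: 6, 17 (2 points).
  x = 17: rhs = 22, matching y values: none (0 points).
  x = 18: rhs = 18, matching y values: 8, 15 (2 points).
  x = 19: rhs = 7, matching y values: none (0 points).
  x = 20: rhs = 18, matching y values: 8, 15 (2 points).
  x = 21: rhs = 11, matching y values: none (0 points).
  x = 22: rhs = 15, matching y values: none (0 points).
Total affine count: 29.
Full point count |E(F_23)| = 29 + 1 = 30.
Hasse bound: |30 − (23+1)| = |6| = 6 ≤ 2√23 ≈ 9.5917 ✓.


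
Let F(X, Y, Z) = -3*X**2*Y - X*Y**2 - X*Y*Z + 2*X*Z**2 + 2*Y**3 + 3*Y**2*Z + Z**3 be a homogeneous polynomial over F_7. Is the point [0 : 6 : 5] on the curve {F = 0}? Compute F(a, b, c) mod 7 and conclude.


F(0,6,5) ≡ 5 (mod 7); P is NOT on the curve.

Evaluate F(0, 6, 5) term-by-term (mod 7).
  -3*X**2*Y ↦ -3·0·6·1 = 0
  -X*Y**2 ↦ -1·0·36·1 = 0
  -X*Y*Z ↦ -1·0·6·5 = 0
  2*X*Z**2 ↦ 2·0·1·25 = 0
  2*Y**3 ↦ 2·1·216·1 = 432
  3*Y**2*Z ↦ 3·1·36·5 = 540
  Z**3 ↦ 1·1·1·125 = 125
Sum: F(0, 6, 5) = (0) + (0) + (0) + (0) + (432) + (540) + (125) = 1097.
Reducing mod 7: 1097 ≡ 5 (mod 7).
Since F(a, b, c) ≡ 5 ≠ 0 (mod 7), P does NOT lie on the curve.


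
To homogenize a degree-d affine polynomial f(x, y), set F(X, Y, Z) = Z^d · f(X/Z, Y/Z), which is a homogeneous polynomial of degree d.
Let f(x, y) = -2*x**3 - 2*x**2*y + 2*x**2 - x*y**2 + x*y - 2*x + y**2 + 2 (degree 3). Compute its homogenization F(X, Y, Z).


F(X, Y, Z) = -2*X**3 - 2*X**2*Y + 2*X**2*Z - X*Y**2 + X*Y*Z - 2*X*Z**2 + Y**2*Z + 2*Z**3

deg(f) = 3.
Substitute x = X/Z, y = Y/Z into f, then multiply by Z^3.
  monomial -2·x^3·y^0 ↦ -2·X^3·Y^0·Z^0.
  monomial -2·x^2·y^1 ↦ -2·X^2·Y^1·Z^0.
  monomial 2·x^2·y^0 ↦ 2·X^2·Y^0·Z^1.
  monomial -1·x^1·y^2 ↦ -1·X^1·Y^2·Z^0.
  monomial 1·x^1·y^1 ↦ 1·X^1·Y^1·Z^1.
  monomial -2·x^1·y^0 ↦ -2·X^1·Y^0·Z^2.
  monomial 1·x^0·y^2 ↦ 1·X^0·Y^2·Z^1.
  monomial 2·x^0·y^0 ↦ 2·X^0·Y^0·Z^3.
Collecting: F(X, Y, Z) = -2*X**3 - 2*X**2*Y + 2*X**2*Z - X*Y**2 + X*Y*Z - 2*X*Z**2 + Y**2*Z + 2*Z**3.
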